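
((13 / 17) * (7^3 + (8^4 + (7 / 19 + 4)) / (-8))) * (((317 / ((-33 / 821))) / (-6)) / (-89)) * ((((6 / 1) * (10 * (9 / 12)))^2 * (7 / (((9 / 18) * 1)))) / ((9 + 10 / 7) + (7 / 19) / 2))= 320430897347925 / 62644252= 5115088.57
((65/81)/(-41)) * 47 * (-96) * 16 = 1564160/1107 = 1412.97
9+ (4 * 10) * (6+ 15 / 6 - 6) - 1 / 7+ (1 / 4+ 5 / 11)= 33745 / 308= 109.56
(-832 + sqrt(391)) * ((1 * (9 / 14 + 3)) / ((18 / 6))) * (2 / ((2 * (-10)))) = 3536 / 35-17 * sqrt(391) / 140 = 98.63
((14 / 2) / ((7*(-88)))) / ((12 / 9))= -3 / 352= -0.01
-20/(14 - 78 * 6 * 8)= 0.01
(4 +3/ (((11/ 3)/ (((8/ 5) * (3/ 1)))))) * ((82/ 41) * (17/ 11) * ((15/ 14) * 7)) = 22236/ 121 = 183.77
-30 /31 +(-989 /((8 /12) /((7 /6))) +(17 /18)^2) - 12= -8752471 /5022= -1742.83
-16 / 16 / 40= -1 / 40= -0.02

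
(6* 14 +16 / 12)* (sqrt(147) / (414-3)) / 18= 896* sqrt(3) / 11097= 0.14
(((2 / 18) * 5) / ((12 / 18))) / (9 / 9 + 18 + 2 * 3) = 1 / 30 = 0.03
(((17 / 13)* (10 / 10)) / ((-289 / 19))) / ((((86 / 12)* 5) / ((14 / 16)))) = -399 / 190060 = -0.00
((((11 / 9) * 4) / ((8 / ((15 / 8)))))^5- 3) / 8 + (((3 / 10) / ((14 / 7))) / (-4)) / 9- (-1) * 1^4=8844053747 / 10192158720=0.87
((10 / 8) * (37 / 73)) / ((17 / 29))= 5365 / 4964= 1.08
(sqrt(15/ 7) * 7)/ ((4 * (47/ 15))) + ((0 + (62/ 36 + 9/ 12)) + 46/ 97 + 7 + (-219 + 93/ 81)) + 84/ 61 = -131979053/ 639036 + 15 * sqrt(105)/ 188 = -205.71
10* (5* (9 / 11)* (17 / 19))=7650 / 209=36.60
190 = 190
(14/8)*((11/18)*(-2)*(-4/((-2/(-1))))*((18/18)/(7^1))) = 11/18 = 0.61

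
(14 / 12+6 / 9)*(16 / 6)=44 / 9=4.89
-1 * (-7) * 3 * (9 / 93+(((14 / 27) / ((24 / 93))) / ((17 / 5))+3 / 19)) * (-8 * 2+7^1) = -6401255 / 40052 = -159.82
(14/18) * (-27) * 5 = -105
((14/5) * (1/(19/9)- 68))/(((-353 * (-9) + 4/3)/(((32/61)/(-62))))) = 0.00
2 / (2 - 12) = -1 / 5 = -0.20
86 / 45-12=-454 / 45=-10.09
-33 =-33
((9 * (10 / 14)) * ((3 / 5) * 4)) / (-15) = -36 / 35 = -1.03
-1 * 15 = -15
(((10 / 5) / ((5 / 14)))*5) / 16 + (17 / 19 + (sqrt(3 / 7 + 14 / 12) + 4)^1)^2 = 39.67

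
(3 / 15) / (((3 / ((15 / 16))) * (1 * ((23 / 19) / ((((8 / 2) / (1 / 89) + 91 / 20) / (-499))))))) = -137009 / 3672640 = -0.04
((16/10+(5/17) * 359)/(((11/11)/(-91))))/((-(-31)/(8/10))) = -3316404/13175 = -251.72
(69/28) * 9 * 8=1242/7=177.43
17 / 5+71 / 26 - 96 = -11683 / 130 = -89.87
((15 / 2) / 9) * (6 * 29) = 145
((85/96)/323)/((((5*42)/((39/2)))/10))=65/25536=0.00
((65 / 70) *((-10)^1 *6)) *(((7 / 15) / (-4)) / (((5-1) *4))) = 13 / 32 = 0.41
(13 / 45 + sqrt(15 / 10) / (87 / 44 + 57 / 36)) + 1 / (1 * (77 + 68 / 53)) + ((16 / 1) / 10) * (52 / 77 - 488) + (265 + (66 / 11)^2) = -478.07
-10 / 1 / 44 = -5 / 22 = -0.23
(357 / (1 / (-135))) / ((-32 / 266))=6409935 / 16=400620.94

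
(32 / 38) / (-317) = -16 / 6023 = -0.00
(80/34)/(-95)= -8/323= -0.02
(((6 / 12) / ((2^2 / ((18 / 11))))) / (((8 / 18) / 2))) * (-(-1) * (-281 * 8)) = -22761 / 11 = -2069.18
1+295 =296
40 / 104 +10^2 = 1305 / 13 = 100.38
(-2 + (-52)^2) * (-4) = -10808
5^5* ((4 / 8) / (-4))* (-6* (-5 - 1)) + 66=-27993 / 2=-13996.50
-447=-447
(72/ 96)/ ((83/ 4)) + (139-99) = 3323/ 83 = 40.04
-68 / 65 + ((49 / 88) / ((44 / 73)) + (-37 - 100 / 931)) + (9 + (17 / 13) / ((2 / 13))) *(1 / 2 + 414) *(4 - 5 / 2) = 2540760181319 / 234314080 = 10843.40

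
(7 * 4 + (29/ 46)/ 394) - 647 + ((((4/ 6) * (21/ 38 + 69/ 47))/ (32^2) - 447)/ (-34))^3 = 1653.39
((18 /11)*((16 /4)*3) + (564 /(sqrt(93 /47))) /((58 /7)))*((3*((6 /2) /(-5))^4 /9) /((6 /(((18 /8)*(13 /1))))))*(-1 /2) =-346437*sqrt(4371) /4495000 - 28431 /13750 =-7.16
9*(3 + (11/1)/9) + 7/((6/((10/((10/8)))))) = 142/3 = 47.33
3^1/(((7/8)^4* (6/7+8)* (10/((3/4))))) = 2304/53165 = 0.04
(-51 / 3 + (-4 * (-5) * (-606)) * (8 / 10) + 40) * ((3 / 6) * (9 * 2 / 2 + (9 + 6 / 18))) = -532015 / 6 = -88669.17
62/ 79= 0.78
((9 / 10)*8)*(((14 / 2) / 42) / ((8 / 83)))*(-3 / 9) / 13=-0.32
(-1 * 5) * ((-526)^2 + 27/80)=-22134107/16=-1383381.69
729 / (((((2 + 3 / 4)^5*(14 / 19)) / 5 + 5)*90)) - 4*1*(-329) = 1804046996 / 1370557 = 1316.29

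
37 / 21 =1.76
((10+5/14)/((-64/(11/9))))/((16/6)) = -1595/21504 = -0.07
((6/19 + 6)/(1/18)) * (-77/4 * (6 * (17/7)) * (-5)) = 3029400/19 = 159442.11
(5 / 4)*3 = 3.75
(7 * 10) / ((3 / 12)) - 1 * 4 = 276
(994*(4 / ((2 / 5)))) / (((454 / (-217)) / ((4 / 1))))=-4313960 / 227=-19004.23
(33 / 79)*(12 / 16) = 99 / 316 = 0.31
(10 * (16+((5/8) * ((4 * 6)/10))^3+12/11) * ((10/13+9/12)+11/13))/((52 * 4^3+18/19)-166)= 7014895/45833216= 0.15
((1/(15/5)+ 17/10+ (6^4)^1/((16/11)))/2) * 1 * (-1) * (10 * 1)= -26791/6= -4465.17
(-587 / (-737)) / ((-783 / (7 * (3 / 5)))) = -4109 / 961785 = -0.00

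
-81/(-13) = 81/13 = 6.23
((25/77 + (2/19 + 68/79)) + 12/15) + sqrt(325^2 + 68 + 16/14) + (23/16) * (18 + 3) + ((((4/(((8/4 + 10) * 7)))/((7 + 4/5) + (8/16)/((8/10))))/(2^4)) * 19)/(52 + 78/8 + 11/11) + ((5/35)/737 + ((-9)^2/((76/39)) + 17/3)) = 1785623995718423/22457584588560 + sqrt(5179013)/7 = 404.62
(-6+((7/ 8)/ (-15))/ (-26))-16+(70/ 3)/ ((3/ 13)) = 79.11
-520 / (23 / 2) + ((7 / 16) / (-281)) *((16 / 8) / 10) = -23379361 / 517040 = -45.22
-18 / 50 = -9 / 25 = -0.36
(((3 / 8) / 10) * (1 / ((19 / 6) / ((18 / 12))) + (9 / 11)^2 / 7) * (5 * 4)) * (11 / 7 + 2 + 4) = 728379 / 225302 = 3.23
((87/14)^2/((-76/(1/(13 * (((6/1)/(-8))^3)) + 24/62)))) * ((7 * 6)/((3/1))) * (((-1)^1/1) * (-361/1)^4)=418722595801943/16926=24738425842.01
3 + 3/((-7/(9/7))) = 120/49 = 2.45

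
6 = 6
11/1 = 11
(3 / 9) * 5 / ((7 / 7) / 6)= 10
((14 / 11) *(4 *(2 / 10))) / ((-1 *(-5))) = 56 / 275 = 0.20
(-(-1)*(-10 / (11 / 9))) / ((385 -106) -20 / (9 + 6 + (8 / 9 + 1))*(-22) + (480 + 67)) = -1710 / 178079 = -0.01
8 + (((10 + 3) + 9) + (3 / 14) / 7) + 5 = 3433 / 98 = 35.03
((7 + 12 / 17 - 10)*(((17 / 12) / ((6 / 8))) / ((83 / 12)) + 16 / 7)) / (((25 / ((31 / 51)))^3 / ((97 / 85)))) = -33509274292 / 348020261859375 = -0.00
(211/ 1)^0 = 1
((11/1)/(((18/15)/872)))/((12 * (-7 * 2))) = -5995/126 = -47.58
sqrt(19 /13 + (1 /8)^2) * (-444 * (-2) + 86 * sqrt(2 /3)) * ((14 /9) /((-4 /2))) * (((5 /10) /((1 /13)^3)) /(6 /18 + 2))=-6253 * sqrt(15977) /2 -7267 * sqrt(95862) /72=-426439.80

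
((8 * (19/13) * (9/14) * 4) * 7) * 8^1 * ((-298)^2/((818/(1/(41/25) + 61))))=2454946085376/217997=11261375.55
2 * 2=4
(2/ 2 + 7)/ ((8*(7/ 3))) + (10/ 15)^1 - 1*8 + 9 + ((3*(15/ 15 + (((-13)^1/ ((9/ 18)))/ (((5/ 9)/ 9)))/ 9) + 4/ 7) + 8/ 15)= -671/ 5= -134.20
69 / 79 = 0.87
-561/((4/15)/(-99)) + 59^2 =847009/4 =211752.25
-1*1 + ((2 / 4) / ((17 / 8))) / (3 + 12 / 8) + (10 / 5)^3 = 1079 / 153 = 7.05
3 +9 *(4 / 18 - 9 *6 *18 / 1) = -8743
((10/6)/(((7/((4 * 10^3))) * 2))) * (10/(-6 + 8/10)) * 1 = -250000/273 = -915.75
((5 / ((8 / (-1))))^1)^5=-3125 / 32768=-0.10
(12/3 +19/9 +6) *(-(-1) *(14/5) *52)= 79352/45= 1763.38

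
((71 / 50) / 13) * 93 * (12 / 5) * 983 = 38944494 / 1625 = 23965.84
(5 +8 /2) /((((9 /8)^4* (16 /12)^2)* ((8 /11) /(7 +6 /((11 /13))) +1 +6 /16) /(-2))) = -634880 /143289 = -4.43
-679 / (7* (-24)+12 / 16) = 2716 / 669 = 4.06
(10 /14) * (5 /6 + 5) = 25 /6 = 4.17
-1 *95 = -95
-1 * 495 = -495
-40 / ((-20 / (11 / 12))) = 11 / 6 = 1.83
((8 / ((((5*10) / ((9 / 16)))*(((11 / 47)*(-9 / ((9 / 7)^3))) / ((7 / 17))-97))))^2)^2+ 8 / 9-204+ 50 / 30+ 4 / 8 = -3709503874669977492121114553716951 / 18460345519507829173646400000000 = -200.94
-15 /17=-0.88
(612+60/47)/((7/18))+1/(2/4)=519490/329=1579.00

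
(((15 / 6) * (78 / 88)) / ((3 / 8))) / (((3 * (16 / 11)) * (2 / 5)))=325 / 96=3.39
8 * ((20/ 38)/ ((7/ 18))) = 1440/ 133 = 10.83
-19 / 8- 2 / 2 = -27 / 8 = -3.38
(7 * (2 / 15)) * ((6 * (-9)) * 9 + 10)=-6664 / 15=-444.27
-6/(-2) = 3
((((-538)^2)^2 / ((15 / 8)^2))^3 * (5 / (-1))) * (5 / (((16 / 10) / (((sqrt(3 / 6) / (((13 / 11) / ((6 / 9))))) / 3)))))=-211948295410567360176885942411002380288 * sqrt(2) / 10661625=-28113927650942851441157530000000.00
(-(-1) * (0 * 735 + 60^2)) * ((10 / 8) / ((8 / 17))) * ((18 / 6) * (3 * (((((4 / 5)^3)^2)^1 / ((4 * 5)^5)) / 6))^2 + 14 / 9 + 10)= 2107620239257813418 / 19073486328125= 110500.00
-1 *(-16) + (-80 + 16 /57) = -3632 /57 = -63.72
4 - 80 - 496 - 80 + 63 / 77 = -7163 / 11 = -651.18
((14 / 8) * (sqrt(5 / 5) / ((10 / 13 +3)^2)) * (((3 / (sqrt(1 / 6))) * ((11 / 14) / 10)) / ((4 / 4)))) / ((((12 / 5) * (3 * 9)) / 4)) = 1859 * sqrt(6) / 1037232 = 0.00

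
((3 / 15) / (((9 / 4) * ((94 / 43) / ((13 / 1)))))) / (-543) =-1118 / 1148445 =-0.00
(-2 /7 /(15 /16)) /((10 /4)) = -64 /525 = -0.12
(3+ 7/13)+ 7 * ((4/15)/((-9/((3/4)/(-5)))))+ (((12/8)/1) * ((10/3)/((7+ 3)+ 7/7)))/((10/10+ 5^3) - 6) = 919783/257400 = 3.57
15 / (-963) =-5 / 321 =-0.02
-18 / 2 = -9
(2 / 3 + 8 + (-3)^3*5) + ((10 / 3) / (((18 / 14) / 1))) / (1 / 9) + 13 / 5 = -502 / 5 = -100.40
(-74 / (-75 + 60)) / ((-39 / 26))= -3.29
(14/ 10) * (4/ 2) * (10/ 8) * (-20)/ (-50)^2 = -0.03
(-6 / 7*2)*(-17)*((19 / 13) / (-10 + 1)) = -1292 / 273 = -4.73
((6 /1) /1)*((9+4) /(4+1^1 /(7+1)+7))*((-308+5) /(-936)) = 202 /89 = 2.27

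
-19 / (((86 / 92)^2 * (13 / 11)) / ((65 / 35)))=-34.17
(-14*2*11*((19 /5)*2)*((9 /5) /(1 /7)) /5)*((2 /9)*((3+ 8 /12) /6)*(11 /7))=-1416184 /1125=-1258.83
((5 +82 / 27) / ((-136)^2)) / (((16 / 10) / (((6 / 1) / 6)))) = 1085 / 3995136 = 0.00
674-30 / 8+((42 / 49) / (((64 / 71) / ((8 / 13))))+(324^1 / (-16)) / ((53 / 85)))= 12315217 / 19292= 638.36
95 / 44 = 2.16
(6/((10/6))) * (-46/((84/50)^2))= -2875/49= -58.67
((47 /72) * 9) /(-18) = -47 /144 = -0.33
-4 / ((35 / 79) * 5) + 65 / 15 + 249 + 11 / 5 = 133207 / 525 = 253.73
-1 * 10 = -10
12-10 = 2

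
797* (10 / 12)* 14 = 27895 / 3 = 9298.33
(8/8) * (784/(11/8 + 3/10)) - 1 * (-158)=41946/67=626.06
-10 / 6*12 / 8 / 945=-1 / 378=-0.00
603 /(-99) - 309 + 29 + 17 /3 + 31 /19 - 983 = -791144 /627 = -1261.79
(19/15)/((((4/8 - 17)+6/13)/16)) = -7904/6255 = -1.26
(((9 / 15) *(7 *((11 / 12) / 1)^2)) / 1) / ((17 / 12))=2.49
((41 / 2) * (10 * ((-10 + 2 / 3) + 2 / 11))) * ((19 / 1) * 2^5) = -37641280 / 33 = -1140644.85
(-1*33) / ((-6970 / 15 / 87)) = 8613 / 1394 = 6.18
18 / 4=9 / 2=4.50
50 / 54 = 25 / 27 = 0.93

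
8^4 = 4096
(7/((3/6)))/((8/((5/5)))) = 1.75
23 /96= 0.24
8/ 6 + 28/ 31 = 208/ 93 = 2.24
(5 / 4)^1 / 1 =5 / 4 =1.25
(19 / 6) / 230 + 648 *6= 3888.01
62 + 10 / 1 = 72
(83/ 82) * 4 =166/ 41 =4.05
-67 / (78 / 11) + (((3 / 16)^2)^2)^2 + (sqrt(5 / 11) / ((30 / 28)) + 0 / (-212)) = -1582695192697 / 167503724544 + 14 *sqrt(55) / 165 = -8.82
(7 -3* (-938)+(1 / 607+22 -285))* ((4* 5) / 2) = 15527070 / 607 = 25580.02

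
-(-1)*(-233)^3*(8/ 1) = -101194696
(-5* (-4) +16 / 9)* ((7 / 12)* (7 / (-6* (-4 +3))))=14.82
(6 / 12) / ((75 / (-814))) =-407 / 75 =-5.43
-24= -24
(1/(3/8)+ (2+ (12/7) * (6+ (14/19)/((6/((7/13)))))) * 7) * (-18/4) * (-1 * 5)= 497175/247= 2012.85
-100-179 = -279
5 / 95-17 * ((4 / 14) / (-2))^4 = 2078 / 45619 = 0.05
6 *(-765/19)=-4590/19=-241.58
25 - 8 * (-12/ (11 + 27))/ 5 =2423/ 95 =25.51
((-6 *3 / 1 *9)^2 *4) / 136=13122 / 17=771.88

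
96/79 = 1.22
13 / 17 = 0.76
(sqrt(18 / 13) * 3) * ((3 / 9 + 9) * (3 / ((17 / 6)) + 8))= 12936 * sqrt(26) / 221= 298.47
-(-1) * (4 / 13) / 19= 4 / 247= 0.02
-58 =-58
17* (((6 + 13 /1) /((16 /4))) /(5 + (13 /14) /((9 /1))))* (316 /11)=3215142 /7073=454.57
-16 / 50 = -0.32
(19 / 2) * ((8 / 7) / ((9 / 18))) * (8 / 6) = 608 / 21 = 28.95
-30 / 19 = -1.58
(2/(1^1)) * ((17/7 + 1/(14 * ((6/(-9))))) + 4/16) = 36/7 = 5.14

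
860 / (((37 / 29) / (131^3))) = 56067389540 / 37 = 1515334852.43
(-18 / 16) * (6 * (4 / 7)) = -27 / 7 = -3.86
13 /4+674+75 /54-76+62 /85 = 1846307 /3060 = 603.37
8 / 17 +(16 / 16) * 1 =25 / 17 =1.47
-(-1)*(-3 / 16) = -3 / 16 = -0.19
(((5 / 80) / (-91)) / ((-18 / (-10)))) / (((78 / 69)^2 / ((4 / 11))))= -2645 / 24360336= -0.00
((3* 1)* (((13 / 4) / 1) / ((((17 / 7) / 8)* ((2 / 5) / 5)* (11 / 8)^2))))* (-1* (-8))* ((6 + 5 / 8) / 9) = 7716800 / 6171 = 1250.49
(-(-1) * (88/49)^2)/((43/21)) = 23232/14749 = 1.58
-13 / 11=-1.18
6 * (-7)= -42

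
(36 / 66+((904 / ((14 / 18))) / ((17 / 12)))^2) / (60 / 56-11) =-209704333260 / 3093167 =-67795.99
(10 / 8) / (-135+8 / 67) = -335 / 36148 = -0.01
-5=-5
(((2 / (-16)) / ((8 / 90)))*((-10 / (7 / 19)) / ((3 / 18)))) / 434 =12825 / 24304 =0.53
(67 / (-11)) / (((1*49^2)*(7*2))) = -67 / 369754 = -0.00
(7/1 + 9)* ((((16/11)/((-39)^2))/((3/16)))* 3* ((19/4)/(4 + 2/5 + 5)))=97280/786357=0.12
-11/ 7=-1.57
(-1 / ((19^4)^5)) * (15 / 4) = -0.00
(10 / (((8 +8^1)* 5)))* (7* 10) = 35 / 4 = 8.75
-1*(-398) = 398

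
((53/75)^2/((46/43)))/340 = 120787/87975000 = 0.00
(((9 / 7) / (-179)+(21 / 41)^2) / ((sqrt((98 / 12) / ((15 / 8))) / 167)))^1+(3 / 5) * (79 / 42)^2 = 6241 / 2940+134629722 * sqrt(5) / 14744051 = 22.54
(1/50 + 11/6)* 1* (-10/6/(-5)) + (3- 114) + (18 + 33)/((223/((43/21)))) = -38604521/351225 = -109.91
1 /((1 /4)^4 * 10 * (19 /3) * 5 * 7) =384 /3325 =0.12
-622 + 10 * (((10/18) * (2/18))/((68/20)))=-856244/1377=-621.82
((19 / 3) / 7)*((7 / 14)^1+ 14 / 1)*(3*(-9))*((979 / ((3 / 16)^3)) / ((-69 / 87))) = 32037767168 / 483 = 66330780.89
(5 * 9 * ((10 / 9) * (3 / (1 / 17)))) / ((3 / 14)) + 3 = 11903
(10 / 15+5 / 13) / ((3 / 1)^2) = 41 / 351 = 0.12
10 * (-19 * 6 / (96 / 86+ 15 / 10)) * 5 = -6536 / 3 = -2178.67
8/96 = 1/12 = 0.08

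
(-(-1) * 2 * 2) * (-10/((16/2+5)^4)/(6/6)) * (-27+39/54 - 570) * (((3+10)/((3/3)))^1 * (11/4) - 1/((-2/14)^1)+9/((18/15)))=3595555/85683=41.96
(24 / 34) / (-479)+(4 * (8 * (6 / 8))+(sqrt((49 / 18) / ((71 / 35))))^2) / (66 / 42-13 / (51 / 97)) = -31425809371 / 28674076188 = -1.10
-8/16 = -1/2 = -0.50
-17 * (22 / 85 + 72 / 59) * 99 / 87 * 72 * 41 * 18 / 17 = -89437.71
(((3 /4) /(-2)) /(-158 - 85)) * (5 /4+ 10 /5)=13 /2592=0.01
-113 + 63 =-50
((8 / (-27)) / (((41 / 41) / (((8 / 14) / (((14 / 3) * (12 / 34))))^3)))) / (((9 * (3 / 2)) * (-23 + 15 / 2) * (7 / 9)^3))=0.00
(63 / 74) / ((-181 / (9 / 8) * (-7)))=81 / 107152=0.00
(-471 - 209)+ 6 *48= -392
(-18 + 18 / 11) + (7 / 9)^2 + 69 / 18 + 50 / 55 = -19631 / 1782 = -11.02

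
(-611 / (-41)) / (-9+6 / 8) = -2444 / 1353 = -1.81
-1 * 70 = -70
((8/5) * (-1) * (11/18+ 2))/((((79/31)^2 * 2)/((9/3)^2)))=-2.89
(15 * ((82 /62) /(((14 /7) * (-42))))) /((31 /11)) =-2255 /26908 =-0.08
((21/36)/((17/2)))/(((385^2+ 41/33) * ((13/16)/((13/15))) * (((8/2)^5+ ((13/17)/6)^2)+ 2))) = 62832/130537000101545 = 0.00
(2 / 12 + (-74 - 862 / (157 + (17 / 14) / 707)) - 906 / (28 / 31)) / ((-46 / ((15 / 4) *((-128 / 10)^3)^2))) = 388078060.03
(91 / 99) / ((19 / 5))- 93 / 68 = -1.13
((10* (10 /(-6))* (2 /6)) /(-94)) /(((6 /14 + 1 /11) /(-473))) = -182105 /3384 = -53.81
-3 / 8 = -0.38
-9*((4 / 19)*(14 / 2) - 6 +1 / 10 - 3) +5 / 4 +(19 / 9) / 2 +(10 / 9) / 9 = 2132003 / 30780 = 69.27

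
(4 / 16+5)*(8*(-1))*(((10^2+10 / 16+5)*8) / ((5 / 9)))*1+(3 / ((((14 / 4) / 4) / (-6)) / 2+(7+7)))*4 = -85409082 / 1337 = -63881.14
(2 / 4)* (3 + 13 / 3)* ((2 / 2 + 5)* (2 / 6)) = 22 / 3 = 7.33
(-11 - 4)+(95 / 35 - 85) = -681 / 7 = -97.29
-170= -170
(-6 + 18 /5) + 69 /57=-113 /95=-1.19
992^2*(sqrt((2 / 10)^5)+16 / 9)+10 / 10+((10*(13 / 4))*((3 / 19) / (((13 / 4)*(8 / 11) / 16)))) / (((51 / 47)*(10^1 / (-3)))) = 984064*sqrt(5) / 125+5085617741 / 2907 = 1767041.98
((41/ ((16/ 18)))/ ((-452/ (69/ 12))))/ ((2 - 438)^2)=-8487/ 2749548544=-0.00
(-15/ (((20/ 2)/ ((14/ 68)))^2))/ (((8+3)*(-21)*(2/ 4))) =7/ 127160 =0.00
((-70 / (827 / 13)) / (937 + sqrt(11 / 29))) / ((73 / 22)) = -54400346 / 153711146439 + 2002 * sqrt(319) / 153711146439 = -0.00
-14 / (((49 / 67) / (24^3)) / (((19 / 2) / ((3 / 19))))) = -111453696 / 7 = -15921956.57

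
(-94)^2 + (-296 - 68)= 8472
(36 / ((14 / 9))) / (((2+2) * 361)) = 81 / 5054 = 0.02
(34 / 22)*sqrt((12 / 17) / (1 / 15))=6*sqrt(85) / 11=5.03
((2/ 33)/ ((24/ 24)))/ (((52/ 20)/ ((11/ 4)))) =0.06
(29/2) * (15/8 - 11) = -2117/16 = -132.31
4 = 4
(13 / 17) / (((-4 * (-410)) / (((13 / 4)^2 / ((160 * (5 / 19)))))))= 0.00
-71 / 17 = -4.18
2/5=0.40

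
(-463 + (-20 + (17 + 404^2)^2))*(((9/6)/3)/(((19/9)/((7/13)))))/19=839317871889/4693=178844634.96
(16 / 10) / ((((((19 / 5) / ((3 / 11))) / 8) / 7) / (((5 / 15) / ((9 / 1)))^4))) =448 / 37023723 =0.00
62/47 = 1.32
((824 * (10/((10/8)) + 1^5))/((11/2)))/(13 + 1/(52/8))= 21424/209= 102.51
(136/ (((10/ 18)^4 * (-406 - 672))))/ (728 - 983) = 8748/ 1684375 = 0.01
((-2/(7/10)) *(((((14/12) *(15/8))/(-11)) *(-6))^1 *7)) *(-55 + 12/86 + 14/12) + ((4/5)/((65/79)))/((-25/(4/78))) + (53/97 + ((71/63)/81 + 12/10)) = 126923331137236357/98920238917500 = 1283.09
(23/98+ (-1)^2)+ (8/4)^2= 513/98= 5.23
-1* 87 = -87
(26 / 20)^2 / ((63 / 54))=507 / 350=1.45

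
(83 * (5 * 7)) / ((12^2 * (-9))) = -2905 / 1296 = -2.24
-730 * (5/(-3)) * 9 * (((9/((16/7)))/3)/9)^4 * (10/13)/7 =3129875/5750784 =0.54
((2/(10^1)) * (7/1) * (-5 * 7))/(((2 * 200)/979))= -47971/400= -119.93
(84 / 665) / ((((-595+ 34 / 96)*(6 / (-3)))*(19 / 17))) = 288 / 3030595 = 0.00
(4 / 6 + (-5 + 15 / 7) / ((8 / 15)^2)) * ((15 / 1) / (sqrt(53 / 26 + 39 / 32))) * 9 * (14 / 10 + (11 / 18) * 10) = -532519 * sqrt(35230) / 18970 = -5268.95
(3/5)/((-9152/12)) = -9/11440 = -0.00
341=341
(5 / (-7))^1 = -5 / 7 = -0.71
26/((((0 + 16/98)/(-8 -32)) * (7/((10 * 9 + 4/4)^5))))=-5678692520410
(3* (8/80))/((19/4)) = 6/95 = 0.06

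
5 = 5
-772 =-772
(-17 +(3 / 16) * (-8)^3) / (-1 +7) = -113 / 6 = -18.83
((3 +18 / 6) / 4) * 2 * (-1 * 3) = -9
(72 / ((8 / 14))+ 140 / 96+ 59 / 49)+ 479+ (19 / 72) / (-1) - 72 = 535.40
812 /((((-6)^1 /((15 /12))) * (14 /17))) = -2465 /12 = -205.42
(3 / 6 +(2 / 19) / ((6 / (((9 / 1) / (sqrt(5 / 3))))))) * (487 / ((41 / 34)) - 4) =49182 * sqrt(15) / 3895 +8197 / 41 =248.83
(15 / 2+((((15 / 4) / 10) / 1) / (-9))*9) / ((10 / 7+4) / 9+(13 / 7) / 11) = 9.23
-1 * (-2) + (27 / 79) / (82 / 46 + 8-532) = 1897117 / 948869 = 2.00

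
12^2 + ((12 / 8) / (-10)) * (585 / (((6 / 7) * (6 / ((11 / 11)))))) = 2031 / 16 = 126.94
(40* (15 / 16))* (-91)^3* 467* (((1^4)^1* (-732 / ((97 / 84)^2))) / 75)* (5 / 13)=349548439050720 / 9409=37150434589.30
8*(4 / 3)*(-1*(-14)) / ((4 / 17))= 1904 / 3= 634.67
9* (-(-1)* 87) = 783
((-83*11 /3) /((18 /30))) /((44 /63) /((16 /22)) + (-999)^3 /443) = 28312130 /125622324271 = 0.00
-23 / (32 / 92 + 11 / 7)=-3703 / 309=-11.98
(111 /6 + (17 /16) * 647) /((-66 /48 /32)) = -180720 /11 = -16429.09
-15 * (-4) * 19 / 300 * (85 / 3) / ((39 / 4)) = 1292 / 117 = 11.04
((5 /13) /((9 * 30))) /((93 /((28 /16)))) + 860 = 224583847 /261144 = 860.00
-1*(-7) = 7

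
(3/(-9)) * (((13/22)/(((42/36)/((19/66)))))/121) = -247/614922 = -0.00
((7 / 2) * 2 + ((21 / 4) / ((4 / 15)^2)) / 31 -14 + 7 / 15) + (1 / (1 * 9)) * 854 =8101009 / 89280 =90.74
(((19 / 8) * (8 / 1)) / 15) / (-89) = -19 / 1335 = -0.01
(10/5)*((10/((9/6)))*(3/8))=5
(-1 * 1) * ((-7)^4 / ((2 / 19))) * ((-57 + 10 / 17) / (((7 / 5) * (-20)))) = -6249803 / 136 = -45954.43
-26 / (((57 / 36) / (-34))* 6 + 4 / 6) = -5304 / 79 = -67.14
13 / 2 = 6.50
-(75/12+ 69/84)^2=-9801/196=-50.01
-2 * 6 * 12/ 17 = -144/ 17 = -8.47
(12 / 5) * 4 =48 / 5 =9.60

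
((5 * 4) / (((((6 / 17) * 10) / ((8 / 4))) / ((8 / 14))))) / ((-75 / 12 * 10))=-0.10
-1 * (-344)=344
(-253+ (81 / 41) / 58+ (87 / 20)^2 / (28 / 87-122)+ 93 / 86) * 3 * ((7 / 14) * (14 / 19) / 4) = -1145858661302901 / 16453404828800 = -69.64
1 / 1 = 1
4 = 4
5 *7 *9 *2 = 630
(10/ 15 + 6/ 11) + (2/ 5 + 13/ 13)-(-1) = 596/ 165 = 3.61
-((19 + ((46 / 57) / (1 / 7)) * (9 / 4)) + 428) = -17469 / 38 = -459.71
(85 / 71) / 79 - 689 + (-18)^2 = -2047200 / 5609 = -364.98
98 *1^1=98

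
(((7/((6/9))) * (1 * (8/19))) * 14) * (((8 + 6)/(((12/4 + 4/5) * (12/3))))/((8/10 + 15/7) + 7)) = 60025/10469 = 5.73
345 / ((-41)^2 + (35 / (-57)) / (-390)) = 1533870 / 7473733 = 0.21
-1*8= -8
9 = 9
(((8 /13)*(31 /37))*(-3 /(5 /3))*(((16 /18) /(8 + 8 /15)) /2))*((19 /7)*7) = -1767 /1924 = -0.92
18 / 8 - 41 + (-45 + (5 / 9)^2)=-27035 / 324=-83.44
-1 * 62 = -62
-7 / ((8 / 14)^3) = -37.52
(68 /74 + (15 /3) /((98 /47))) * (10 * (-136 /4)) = -2044590 /1813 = -1127.74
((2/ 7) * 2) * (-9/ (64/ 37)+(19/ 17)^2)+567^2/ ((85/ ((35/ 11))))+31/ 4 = 12039.84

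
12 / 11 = 1.09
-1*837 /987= -279 /329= -0.85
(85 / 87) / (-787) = -0.00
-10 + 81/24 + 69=499/8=62.38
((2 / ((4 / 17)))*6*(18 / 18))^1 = 51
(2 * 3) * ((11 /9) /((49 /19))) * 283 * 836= 672746.83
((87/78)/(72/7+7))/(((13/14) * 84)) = 203/245388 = 0.00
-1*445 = -445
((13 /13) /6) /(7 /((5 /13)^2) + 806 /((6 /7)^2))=75 /514969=0.00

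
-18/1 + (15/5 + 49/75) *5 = 4/15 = 0.27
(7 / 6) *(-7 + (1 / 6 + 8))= 49 / 36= 1.36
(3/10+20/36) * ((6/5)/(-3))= -77/225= -0.34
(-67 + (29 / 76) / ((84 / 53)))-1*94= -1026287 / 6384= -160.76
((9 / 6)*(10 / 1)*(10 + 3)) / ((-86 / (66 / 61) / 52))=-334620 / 2623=-127.57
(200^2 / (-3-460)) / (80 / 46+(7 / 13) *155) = -478400 / 471797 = -1.01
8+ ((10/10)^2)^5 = 9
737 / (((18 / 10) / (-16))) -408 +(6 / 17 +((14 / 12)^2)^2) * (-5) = -153566101 / 22032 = -6970.14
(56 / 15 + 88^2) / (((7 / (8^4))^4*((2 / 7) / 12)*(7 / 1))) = 65423791786811195392 / 12005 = 5449711935594435.27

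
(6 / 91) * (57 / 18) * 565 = 10735 / 91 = 117.97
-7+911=904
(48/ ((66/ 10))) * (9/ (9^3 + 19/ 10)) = 7200/ 80399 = 0.09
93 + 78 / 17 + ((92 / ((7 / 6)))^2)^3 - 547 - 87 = 480931680953155057 / 2000033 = 240461872855.68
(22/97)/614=11/29779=0.00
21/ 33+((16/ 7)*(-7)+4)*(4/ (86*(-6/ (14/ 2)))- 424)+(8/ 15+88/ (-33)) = 36093359/ 7095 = 5087.15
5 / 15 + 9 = 28 / 3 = 9.33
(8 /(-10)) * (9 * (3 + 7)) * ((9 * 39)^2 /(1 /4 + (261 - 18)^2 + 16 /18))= -319336992 /2125805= -150.22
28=28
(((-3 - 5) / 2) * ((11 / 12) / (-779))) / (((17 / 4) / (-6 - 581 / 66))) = -1954 / 119187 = -0.02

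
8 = 8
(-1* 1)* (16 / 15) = -16 / 15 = -1.07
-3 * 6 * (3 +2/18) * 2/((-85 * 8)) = 14/85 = 0.16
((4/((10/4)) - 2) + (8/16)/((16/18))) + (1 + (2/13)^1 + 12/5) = 773/208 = 3.72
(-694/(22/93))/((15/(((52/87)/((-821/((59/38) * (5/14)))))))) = 8250619/104497701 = 0.08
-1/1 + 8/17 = -9/17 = -0.53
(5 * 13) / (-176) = -0.37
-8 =-8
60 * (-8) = -480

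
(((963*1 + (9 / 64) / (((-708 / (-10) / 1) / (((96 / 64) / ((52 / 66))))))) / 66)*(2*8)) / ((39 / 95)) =3991851835 / 7019584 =568.67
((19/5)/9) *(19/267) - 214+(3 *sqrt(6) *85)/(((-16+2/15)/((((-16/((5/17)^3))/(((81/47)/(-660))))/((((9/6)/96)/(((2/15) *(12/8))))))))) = -5201963008 *sqrt(6)/105 - 2570849/12015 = -121354071.40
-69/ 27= -23/ 9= -2.56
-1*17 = -17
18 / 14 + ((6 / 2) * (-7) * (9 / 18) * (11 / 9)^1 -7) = -779 / 42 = -18.55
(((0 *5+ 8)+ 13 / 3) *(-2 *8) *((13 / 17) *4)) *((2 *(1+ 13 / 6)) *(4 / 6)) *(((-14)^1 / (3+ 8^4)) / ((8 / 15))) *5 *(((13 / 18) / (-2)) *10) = -1663298000 / 5644323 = -294.69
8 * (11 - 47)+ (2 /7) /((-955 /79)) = -1925438 /6685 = -288.02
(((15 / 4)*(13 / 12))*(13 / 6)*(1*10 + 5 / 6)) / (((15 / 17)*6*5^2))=37349 / 51840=0.72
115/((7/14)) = 230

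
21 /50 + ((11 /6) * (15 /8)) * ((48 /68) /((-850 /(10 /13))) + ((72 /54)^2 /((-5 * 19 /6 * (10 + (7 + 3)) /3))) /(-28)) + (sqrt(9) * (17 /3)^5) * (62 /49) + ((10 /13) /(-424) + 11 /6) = 66616381584452989 /3003182746200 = 22181.93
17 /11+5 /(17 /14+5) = 2249 /957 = 2.35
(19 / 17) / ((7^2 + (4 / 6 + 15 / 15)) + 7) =57 / 2941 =0.02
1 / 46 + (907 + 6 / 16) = 907.40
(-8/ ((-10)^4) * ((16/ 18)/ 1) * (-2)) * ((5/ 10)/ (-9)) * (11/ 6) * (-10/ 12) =11/ 91125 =0.00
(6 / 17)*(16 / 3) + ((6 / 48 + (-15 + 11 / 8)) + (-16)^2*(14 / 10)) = 58953 / 170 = 346.78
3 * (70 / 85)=42 / 17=2.47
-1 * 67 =-67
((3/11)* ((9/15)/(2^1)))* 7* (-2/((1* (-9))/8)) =56/55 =1.02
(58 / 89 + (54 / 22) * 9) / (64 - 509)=-0.05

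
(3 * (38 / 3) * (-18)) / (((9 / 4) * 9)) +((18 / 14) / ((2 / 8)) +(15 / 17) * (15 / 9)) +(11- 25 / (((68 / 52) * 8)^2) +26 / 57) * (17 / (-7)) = -54.43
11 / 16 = 0.69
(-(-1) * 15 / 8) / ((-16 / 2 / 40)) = -75 / 8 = -9.38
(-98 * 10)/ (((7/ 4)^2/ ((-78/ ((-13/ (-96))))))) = 184320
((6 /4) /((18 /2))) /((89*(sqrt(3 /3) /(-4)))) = -2 /267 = -0.01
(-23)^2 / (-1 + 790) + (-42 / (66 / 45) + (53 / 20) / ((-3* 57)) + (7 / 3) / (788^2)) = -42977013921749 / 1535914298160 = -27.98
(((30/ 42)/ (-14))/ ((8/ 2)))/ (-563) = 5/ 220696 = 0.00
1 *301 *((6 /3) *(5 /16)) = 1505 /8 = 188.12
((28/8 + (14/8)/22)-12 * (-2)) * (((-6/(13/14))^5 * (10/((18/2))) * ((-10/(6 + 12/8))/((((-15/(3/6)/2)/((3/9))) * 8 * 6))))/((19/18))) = -15663586176/77600237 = -201.85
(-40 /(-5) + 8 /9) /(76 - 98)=-40 /99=-0.40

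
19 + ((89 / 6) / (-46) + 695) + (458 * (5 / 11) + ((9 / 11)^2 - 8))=914.53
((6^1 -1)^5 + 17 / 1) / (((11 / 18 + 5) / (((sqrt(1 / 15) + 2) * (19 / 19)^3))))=18852 * sqrt(15) / 505 + 113112 / 101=1264.50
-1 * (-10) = 10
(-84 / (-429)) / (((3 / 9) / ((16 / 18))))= 224 / 429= 0.52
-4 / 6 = -2 / 3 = -0.67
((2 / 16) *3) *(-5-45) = -75 / 4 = -18.75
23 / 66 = 0.35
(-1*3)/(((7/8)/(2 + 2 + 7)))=-37.71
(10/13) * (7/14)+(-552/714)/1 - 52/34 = -2967/1547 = -1.92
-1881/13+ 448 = 303.31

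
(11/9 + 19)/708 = 0.03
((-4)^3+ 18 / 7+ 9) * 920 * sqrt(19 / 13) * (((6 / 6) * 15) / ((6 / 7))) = -844100 * sqrt(247) / 13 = -1020467.14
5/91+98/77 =1329/1001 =1.33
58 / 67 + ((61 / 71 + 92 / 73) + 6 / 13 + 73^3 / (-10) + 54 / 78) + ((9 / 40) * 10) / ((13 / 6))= -877970946563 / 22571965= -38896.52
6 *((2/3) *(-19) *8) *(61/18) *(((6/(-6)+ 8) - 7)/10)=0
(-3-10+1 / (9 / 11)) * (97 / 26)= -5141 / 117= -43.94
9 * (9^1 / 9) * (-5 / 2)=-45 / 2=-22.50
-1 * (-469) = 469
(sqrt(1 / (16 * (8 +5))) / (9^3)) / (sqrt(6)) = sqrt(78) / 227448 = 0.00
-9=-9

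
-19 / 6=-3.17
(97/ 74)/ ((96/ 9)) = 291/ 2368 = 0.12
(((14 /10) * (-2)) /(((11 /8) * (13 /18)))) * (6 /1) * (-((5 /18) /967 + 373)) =4362921696 /691405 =6310.23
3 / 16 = 0.19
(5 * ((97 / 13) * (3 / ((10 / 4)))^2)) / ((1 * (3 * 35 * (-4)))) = -291 / 2275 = -0.13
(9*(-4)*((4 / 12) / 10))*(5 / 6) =-1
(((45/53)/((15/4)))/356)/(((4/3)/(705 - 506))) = 1791/18868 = 0.09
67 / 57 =1.18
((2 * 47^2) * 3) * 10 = 132540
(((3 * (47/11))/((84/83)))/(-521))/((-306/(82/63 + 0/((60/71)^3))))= 159941/1546751052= 0.00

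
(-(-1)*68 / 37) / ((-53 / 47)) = -3196 / 1961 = -1.63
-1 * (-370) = 370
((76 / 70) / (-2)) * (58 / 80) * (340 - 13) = -180177 / 1400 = -128.70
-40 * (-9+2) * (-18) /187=-5040 /187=-26.95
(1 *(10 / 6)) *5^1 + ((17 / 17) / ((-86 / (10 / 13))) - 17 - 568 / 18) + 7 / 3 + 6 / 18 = -188987 / 5031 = -37.56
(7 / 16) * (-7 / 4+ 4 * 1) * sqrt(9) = 189 / 64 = 2.95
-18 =-18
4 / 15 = 0.27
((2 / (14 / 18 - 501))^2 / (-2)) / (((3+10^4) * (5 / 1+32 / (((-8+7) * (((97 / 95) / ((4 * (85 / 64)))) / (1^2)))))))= 0.00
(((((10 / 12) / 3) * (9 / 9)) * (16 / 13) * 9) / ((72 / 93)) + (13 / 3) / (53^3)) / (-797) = -23076104 / 4627543791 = -0.00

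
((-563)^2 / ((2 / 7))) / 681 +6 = 2226955 / 1362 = 1635.06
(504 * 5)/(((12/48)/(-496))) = -4999680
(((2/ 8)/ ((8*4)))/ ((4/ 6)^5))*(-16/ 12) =-81/ 1024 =-0.08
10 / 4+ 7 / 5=39 / 10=3.90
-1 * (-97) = 97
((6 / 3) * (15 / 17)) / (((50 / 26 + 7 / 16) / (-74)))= -461760 / 8347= -55.32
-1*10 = -10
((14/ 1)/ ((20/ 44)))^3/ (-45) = -3652264/ 5625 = -649.29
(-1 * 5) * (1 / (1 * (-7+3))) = 5 / 4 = 1.25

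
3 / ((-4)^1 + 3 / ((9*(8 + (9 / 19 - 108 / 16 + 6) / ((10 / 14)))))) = -26037 / 34336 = -0.76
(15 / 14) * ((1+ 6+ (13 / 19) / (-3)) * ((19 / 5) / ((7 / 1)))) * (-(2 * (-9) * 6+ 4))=409.63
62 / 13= 4.77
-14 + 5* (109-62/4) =907/2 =453.50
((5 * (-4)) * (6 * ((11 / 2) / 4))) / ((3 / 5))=-275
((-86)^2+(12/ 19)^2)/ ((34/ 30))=40051500/ 6137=6526.23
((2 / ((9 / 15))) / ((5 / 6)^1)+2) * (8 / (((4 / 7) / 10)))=840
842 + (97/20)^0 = 843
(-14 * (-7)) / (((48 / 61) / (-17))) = -50813 / 24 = -2117.21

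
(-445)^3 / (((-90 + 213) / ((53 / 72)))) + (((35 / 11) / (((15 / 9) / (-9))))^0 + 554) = -4665504545 / 8856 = -526818.49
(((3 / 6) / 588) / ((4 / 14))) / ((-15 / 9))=-0.00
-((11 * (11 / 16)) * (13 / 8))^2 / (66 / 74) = -8322743 / 49152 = -169.33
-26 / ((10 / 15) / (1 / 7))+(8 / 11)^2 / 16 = -4691 / 847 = -5.54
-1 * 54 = -54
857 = 857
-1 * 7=-7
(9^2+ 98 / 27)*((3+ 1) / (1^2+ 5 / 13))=59410 / 243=244.49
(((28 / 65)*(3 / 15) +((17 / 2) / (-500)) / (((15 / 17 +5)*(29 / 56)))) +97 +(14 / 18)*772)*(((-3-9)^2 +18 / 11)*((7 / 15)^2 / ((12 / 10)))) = 129014863747049 / 6998062500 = 18435.80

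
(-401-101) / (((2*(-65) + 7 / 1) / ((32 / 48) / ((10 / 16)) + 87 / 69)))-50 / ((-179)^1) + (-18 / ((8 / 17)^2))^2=6616.42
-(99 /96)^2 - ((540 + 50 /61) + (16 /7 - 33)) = -223507563 /437248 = -511.17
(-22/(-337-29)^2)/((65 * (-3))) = 11/13060710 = 0.00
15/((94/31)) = 465/94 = 4.95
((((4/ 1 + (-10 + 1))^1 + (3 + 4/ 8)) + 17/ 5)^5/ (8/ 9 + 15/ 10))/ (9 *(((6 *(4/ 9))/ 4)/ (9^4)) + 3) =48737056617/ 14110450000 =3.45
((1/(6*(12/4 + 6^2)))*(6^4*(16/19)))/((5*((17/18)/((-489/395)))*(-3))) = 3379968/8293025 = 0.41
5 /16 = 0.31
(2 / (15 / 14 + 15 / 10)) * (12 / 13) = 28 / 39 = 0.72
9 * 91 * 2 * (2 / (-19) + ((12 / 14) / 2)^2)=17082 / 133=128.44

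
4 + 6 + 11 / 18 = 191 / 18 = 10.61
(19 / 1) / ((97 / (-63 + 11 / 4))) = -4579 / 388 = -11.80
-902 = -902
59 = 59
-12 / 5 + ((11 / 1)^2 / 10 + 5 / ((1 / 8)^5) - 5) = 1638447 / 10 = 163844.70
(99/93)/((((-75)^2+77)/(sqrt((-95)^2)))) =3135/176762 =0.02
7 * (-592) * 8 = -33152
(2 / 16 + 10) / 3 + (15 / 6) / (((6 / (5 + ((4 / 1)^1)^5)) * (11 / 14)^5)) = 1849084697 / 1288408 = 1435.17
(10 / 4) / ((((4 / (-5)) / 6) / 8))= -150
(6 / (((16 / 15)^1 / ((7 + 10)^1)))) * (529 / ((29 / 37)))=14973345 / 232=64540.28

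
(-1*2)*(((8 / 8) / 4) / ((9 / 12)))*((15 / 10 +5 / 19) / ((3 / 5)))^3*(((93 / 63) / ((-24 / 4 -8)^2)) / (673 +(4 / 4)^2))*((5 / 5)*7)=-1165456625 / 880730498592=-0.00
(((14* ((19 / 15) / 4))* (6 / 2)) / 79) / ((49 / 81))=1539 / 5530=0.28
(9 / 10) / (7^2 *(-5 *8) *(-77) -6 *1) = 9 / 1509140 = 0.00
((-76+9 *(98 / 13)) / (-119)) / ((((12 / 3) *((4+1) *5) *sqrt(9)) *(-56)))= -0.00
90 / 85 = 18 / 17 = 1.06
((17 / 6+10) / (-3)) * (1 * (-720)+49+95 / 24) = 2853.46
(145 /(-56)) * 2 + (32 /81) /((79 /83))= -853487 /179172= -4.76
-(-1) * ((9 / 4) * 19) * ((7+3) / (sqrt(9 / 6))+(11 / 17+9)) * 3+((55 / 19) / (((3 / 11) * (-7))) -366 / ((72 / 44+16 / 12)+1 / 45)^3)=855 * sqrt(6) / 2+26926328890627612 / 22033677708903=2269.21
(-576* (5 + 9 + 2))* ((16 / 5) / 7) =-147456 / 35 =-4213.03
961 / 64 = 15.02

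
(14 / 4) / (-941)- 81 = -152449 / 1882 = -81.00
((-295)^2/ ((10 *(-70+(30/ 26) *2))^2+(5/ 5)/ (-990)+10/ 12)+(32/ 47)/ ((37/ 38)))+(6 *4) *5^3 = 200041853671559773/ 66660860283092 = 3000.89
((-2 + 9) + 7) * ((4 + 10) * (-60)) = -11760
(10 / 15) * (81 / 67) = 54 / 67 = 0.81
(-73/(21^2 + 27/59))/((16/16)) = -0.17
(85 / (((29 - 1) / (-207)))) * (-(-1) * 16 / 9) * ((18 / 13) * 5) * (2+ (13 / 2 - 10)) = 1055700 / 91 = 11601.10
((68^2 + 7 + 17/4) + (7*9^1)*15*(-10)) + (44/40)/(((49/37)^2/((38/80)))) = -4623799779/960400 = -4814.45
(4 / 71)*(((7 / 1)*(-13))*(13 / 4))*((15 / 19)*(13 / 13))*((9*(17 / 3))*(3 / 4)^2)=-377.36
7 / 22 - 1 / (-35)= 267 / 770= 0.35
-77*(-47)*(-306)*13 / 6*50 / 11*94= -1025196900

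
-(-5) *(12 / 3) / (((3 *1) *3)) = 20 / 9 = 2.22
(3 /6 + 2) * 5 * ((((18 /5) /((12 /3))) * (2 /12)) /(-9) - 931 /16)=-69845 /96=-727.55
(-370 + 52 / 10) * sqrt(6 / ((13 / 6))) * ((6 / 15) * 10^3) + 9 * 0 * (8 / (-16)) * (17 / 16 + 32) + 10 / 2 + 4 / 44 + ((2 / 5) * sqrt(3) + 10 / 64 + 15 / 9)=-875520 * sqrt(13) / 13 + 2 * sqrt(3) / 5 + 7301 / 1056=-242817.95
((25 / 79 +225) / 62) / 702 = 4450 / 859599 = 0.01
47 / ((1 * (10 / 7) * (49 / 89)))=4183 / 70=59.76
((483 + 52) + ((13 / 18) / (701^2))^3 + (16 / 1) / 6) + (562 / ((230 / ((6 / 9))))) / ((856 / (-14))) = 4578242928408148236668717321 / 8515442900079631361354760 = 537.64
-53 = -53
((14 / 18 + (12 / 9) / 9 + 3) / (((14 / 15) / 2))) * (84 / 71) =2120 / 213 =9.95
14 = 14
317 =317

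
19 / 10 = 1.90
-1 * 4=-4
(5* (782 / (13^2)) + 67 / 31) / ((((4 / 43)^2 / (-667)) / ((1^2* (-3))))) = 490352087517 / 83824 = 5849781.54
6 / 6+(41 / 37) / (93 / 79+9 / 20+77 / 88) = 422119 / 292559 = 1.44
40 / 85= 8 / 17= 0.47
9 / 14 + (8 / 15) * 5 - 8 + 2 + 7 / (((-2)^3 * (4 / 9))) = -3131 / 672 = -4.66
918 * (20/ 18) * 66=67320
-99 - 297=-396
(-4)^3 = -64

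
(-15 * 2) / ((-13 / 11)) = 330 / 13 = 25.38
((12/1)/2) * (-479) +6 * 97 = -2292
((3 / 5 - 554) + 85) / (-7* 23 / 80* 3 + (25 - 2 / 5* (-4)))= -37472 / 1645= -22.78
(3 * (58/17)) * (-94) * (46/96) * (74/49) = -1159913/1666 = -696.23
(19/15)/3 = 0.42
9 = 9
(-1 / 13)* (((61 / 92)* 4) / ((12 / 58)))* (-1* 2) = 1769 / 897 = 1.97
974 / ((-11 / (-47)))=45778 / 11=4161.64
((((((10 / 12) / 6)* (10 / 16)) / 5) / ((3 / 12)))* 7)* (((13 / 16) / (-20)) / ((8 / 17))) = -1547 / 36864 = -0.04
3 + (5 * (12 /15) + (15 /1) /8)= 71 /8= 8.88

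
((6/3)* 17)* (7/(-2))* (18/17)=-126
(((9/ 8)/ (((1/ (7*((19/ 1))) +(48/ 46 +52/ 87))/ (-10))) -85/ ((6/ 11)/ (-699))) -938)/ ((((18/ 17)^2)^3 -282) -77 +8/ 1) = -1524846923203888127/ 4936649353326180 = -308.88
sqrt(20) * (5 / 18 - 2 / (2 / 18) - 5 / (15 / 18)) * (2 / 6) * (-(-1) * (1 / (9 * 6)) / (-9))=0.07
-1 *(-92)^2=-8464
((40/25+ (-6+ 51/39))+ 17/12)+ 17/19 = -0.78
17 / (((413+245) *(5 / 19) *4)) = 0.02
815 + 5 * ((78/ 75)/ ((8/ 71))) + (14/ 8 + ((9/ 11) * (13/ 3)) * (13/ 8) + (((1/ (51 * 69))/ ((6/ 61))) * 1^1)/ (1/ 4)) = 4035055207/ 4645080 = 868.67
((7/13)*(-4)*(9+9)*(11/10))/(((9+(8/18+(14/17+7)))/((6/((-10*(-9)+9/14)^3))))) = -14367584/722095713495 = -0.00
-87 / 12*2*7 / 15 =-203 / 30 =-6.77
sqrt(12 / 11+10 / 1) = sqrt(1342) / 11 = 3.33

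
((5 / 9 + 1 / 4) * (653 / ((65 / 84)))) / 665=18937 / 18525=1.02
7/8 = 0.88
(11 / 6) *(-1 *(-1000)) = 5500 / 3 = 1833.33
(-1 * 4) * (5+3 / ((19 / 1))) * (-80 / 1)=31360 / 19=1650.53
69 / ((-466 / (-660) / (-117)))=-2664090 / 233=-11433.86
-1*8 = -8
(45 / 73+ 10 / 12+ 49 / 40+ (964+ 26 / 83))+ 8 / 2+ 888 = 1351633013 / 727080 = 1858.99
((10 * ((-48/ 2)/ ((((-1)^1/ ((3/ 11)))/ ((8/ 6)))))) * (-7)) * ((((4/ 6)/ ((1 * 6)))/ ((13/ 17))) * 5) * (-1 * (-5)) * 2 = -1904000/ 429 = -4438.23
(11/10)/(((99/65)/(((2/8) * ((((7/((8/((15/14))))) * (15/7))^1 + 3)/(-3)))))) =-2431/8064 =-0.30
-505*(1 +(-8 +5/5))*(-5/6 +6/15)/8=-164.12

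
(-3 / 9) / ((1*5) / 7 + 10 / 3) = -7 / 85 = -0.08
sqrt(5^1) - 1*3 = -3 + sqrt(5) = -0.76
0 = 0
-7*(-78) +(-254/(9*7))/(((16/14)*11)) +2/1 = 216881/396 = 547.68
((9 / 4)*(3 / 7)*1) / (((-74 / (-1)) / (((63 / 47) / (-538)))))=-243 / 7484656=-0.00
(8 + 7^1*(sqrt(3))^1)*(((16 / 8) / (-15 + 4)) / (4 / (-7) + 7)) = -98*sqrt(3) / 495 - 112 / 495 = -0.57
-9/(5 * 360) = -1/200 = -0.00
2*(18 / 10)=18 / 5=3.60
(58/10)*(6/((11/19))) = 3306/55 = 60.11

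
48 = 48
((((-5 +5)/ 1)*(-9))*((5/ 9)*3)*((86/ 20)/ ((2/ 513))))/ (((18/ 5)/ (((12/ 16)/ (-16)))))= 0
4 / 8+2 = 5 / 2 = 2.50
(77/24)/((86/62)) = 2387/1032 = 2.31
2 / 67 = 0.03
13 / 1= 13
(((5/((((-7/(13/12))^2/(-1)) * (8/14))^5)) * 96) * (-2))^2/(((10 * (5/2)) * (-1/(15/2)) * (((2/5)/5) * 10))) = -475124094372019985970025/82143179546384206093878690840576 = -0.00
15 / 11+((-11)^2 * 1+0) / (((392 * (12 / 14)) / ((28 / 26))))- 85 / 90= 8309 / 10296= 0.81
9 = 9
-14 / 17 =-0.82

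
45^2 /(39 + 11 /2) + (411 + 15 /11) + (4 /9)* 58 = 4261414 /8811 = 483.65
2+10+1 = 13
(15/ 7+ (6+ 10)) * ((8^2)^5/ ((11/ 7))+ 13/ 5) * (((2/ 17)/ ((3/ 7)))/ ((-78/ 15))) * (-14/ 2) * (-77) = -233866338866209/ 663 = -352739575967.13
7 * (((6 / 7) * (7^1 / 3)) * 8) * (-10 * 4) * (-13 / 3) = 58240 / 3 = 19413.33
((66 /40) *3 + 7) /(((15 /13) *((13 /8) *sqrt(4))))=3.19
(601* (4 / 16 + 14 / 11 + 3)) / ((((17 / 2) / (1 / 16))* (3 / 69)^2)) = 63267871 / 5984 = 10572.84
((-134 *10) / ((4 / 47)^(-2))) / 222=-10720 / 245199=-0.04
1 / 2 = 0.50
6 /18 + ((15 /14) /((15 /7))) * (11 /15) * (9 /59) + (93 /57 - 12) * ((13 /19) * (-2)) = 14.58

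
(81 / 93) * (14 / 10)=1.22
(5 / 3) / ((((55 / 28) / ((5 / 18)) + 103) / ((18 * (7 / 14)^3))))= 105 / 3082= 0.03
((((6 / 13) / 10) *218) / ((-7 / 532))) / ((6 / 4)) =-509.78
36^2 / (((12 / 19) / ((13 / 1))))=26676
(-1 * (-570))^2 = 324900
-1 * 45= -45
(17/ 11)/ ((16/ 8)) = 17/ 22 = 0.77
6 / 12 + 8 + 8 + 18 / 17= 597 / 34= 17.56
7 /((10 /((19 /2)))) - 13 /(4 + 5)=937 /180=5.21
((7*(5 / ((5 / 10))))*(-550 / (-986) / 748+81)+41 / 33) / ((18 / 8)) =6274107874 / 2489157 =2520.58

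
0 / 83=0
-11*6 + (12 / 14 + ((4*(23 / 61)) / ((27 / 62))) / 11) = -8221424 / 126819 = -64.83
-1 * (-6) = 6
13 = 13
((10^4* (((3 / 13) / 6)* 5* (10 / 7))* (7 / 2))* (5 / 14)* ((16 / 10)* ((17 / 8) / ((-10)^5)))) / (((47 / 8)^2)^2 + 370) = -43520 / 581963291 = -0.00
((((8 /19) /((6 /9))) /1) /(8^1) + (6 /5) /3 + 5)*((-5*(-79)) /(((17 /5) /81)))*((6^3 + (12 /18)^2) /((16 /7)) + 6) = 13415236875 /2584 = 5191655.14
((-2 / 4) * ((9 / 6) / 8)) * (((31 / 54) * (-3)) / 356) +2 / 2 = 68383 / 68352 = 1.00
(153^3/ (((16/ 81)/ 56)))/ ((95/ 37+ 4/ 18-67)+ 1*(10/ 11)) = -7438652484417/ 463744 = -16040428.52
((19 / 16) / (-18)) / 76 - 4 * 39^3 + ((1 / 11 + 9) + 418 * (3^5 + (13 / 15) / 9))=-25784857253 / 190080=-135652.66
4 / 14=2 / 7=0.29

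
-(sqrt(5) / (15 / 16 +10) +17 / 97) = -16 *sqrt(5) / 175 - 17 / 97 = -0.38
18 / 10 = 9 / 5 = 1.80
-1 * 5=-5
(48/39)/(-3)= -16/39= -0.41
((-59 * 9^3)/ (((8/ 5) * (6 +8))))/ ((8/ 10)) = -1075275/ 448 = -2400.17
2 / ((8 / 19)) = 19 / 4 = 4.75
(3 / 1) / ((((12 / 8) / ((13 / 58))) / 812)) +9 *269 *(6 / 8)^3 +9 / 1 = 89239 / 64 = 1394.36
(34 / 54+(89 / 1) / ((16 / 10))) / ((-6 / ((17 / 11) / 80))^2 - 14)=3511639 / 6020860464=0.00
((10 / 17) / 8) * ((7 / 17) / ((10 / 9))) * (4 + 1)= 315 / 2312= 0.14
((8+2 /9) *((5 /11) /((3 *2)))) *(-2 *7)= -2590 /297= -8.72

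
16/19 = 0.84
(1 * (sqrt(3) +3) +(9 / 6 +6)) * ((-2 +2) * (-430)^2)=0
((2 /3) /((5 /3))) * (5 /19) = 2 /19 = 0.11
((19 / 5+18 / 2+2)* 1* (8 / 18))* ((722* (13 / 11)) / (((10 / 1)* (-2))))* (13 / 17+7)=-2179.02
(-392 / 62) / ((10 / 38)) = -3724 / 155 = -24.03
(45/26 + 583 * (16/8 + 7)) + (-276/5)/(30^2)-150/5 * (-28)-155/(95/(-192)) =1185958013/185250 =6401.93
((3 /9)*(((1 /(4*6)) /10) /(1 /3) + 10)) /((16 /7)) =1869 /1280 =1.46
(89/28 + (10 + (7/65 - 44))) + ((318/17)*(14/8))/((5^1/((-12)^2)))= 28219221/30940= 912.06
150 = 150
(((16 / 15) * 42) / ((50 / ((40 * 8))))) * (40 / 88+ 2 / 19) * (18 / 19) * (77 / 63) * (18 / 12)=2515968 / 9025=278.78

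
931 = 931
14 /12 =7 /6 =1.17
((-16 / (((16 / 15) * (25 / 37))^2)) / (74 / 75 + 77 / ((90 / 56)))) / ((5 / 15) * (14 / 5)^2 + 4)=-0.10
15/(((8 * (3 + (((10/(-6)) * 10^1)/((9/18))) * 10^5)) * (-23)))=45/1839998344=0.00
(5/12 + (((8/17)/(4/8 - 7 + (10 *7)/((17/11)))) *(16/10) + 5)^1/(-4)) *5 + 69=512899/7914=64.81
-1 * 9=-9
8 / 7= 1.14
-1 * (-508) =508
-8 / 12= -2 / 3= -0.67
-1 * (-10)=10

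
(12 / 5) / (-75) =-4 / 125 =-0.03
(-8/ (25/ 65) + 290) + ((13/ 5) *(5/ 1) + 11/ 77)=9882/ 35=282.34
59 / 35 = 1.69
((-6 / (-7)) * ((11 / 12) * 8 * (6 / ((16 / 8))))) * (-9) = -1188 / 7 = -169.71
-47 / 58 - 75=-4397 / 58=-75.81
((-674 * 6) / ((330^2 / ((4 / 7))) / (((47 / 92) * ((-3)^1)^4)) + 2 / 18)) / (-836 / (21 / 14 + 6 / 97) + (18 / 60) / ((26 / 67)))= 134762013360 / 82030502995739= 0.00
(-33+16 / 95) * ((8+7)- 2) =-426.81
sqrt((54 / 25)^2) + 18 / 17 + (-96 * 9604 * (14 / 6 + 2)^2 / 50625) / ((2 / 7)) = -3082026104 / 2581875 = -1193.72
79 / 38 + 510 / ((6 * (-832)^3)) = 22749247921 / 10942676992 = 2.08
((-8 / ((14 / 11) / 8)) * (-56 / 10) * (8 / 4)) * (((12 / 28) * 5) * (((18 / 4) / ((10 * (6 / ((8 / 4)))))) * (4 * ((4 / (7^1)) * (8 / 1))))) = 811008 / 245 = 3310.24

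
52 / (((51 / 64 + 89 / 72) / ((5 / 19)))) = 149760 / 22249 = 6.73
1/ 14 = 0.07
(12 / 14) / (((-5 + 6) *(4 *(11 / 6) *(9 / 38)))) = 38 / 77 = 0.49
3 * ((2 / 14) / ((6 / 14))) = 1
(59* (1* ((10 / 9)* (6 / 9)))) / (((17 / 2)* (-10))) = -0.51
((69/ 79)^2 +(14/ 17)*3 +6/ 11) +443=521420912/ 1167067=446.78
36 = 36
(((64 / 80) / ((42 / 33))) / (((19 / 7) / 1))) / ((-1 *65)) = -22 / 6175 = -0.00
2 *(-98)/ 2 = -98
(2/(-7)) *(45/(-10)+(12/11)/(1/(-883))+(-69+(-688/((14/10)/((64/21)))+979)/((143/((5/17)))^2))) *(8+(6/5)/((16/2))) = 293622502664749/121622881380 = 2414.20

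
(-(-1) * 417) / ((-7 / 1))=-417 / 7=-59.57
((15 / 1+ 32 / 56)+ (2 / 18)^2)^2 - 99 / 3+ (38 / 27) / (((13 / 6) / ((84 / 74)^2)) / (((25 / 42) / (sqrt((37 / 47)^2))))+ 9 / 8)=134066246011277 / 637577949267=210.27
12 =12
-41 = -41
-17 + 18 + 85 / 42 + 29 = 1345 / 42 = 32.02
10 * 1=10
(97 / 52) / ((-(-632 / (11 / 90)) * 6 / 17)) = 18139 / 17746560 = 0.00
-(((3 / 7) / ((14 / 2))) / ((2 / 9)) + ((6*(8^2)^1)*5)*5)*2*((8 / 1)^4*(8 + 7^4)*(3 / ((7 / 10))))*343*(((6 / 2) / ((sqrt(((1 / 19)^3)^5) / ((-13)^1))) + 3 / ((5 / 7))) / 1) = -1169706936803328 + 9708845470264143360368640*sqrt(19) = 42319876262164321456035650.00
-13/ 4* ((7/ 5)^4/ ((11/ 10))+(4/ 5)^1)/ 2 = -38363/ 5500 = -6.98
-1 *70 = -70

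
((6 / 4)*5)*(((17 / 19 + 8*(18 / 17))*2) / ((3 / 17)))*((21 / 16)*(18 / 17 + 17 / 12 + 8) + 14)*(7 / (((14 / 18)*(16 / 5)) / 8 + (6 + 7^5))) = 7570591875 / 823179712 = 9.20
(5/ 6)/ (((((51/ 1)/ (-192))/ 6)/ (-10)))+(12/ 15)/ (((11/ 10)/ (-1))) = 35064/ 187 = 187.51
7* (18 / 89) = 126 / 89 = 1.42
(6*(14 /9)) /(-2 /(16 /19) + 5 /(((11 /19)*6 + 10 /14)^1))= -7.90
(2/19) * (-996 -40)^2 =112978.53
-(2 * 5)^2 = -100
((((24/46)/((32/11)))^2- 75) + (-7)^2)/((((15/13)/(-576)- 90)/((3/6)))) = 34287513/237674410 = 0.14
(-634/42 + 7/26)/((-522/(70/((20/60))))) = 40475/6786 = 5.96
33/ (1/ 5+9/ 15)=165/ 4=41.25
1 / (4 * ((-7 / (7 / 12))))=-1 / 48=-0.02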